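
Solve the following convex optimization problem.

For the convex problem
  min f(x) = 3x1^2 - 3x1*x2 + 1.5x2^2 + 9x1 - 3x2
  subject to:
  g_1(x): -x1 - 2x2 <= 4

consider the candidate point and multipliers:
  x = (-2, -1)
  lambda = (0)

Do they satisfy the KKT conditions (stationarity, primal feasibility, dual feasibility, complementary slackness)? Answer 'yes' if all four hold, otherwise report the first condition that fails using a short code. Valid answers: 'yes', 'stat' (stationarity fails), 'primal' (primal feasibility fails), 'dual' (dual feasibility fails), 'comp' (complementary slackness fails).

Gradient of f: grad f(x) = Q x + c = (0, 0)
Constraint values g_i(x) = a_i^T x - b_i:
  g_1((-2, -1)) = 0
Stationarity residual: grad f(x) + sum_i lambda_i a_i = (0, 0)
  -> stationarity OK
Primal feasibility (all g_i <= 0): OK
Dual feasibility (all lambda_i >= 0): OK
Complementary slackness (lambda_i * g_i(x) = 0 for all i): OK

Verdict: yes, KKT holds.

yes


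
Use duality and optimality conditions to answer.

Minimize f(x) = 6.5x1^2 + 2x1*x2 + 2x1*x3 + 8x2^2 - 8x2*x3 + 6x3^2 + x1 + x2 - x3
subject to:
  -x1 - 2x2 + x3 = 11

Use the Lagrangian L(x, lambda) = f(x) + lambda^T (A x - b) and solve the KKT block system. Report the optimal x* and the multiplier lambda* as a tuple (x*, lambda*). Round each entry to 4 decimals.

Form the Lagrangian:
  L(x, lambda) = (1/2) x^T Q x + c^T x + lambda^T (A x - b)
Stationarity (grad_x L = 0): Q x + c + A^T lambda = 0.
Primal feasibility: A x = b.

This gives the KKT block system:
  [ Q   A^T ] [ x     ]   [-c ]
  [ A    0  ] [ lambda ] = [ b ]

Solving the linear system:
  x*      = (-2.4279, -3.7995, 0.973)
  lambda* = (-36.2162)
  f(x*)   = 195.589

x* = (-2.4279, -3.7995, 0.973), lambda* = (-36.2162)


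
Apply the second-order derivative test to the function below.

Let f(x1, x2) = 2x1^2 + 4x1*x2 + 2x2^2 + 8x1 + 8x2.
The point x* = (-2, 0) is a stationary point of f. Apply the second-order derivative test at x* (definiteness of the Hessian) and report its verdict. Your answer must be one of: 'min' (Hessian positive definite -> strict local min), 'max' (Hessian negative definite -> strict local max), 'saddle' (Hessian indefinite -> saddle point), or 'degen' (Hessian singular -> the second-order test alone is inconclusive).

Compute the Hessian H = grad^2 f:
  H = [[4, 4], [4, 4]]
Verify stationarity: grad f(x*) = H x* + g = (0, 0).
Eigenvalues of H: 0, 8.
H has a zero eigenvalue (singular; positive semidefinite but not definite), so H is neither positive definite, negative definite, nor indefinite. The second-order test alone is inconclusive -> degen.
(Indeed, f is constant along the null direction of H through x*, so x* is not a strict local extremum.)

degen


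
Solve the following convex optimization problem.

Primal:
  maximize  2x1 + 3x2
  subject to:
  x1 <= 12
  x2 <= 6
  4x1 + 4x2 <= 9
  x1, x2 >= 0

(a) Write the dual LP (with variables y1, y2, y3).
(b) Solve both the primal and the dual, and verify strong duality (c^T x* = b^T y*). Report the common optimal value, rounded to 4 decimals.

The standard primal-dual pair for 'max c^T x s.t. A x <= b, x >= 0' is:
  Dual:  min b^T y  s.t.  A^T y >= c,  y >= 0.

So the dual LP is:
  minimize  12y1 + 6y2 + 9y3
  subject to:
    y1 + 4y3 >= 2
    y2 + 4y3 >= 3
    y1, y2, y3 >= 0

Solving the primal: x* = (0, 2.25).
  primal value c^T x* = 6.75.
Solving the dual: y* = (0, 0, 0.75).
  dual value b^T y* = 6.75.
Strong duality: c^T x* = b^T y*. Confirmed.

6.75


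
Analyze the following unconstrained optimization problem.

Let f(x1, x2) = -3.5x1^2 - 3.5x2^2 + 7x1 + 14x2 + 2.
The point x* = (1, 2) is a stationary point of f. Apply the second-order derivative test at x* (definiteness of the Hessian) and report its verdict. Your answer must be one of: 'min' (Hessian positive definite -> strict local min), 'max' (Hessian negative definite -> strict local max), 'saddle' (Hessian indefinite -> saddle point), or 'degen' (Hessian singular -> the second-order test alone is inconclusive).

Compute the Hessian H = grad^2 f:
  H = [[-7, 0], [0, -7]]
Verify stationarity: grad f(x*) = H x* + g = (0, 0).
Eigenvalues of H: -7, -7.
Both eigenvalues < 0, so H is negative definite -> x* is a strict local max.

max


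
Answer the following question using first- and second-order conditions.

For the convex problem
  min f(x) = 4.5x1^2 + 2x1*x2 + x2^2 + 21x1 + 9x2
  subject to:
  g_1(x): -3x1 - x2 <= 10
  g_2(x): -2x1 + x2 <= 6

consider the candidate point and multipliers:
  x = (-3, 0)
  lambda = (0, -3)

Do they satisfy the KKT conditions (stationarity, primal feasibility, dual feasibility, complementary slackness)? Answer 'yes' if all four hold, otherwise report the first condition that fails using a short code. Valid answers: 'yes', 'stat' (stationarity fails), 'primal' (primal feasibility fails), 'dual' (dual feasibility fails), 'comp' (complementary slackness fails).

Gradient of f: grad f(x) = Q x + c = (-6, 3)
Constraint values g_i(x) = a_i^T x - b_i:
  g_1((-3, 0)) = -1
  g_2((-3, 0)) = 0
Stationarity residual: grad f(x) + sum_i lambda_i a_i = (0, 0)
  -> stationarity OK
Primal feasibility (all g_i <= 0): OK
Dual feasibility (all lambda_i >= 0): FAILS
Complementary slackness (lambda_i * g_i(x) = 0 for all i): OK

Verdict: the first failing condition is dual_feasibility -> dual.

dual


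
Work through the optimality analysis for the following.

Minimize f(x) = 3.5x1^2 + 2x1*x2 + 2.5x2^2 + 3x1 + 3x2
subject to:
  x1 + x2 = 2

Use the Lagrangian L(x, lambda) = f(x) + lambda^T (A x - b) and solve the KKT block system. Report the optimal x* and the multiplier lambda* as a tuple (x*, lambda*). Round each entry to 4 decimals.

Form the Lagrangian:
  L(x, lambda) = (1/2) x^T Q x + c^T x + lambda^T (A x - b)
Stationarity (grad_x L = 0): Q x + c + A^T lambda = 0.
Primal feasibility: A x = b.

This gives the KKT block system:
  [ Q   A^T ] [ x     ]   [-c ]
  [ A    0  ] [ lambda ] = [ b ]

Solving the linear system:
  x*      = (0.75, 1.25)
  lambda* = (-10.75)
  f(x*)   = 13.75

x* = (0.75, 1.25), lambda* = (-10.75)


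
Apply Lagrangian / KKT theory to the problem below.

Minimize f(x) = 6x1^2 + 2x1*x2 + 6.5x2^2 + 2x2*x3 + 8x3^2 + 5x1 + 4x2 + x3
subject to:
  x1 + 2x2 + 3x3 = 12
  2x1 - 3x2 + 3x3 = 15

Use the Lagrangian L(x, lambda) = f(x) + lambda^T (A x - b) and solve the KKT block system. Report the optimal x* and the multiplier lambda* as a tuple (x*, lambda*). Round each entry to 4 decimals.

Form the Lagrangian:
  L(x, lambda) = (1/2) x^T Q x + c^T x + lambda^T (A x - b)
Stationarity (grad_x L = 0): Q x + c + A^T lambda = 0.
Primal feasibility: A x = b.

This gives the KKT block system:
  [ Q   A^T ] [ x     ]   [-c ]
  [ A    0  ] [ lambda ] = [ b ]

Solving the linear system:
  x*      = (1.7016, -0.2597, 3.6059)
  lambda* = (-13.8829, -5.5088)
  f(x*)   = 130.1509

x* = (1.7016, -0.2597, 3.6059), lambda* = (-13.8829, -5.5088)


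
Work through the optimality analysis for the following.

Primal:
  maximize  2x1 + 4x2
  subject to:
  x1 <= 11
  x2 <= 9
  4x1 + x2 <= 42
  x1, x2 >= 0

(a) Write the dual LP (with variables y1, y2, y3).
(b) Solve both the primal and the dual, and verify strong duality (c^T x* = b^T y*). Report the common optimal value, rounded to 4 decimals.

The standard primal-dual pair for 'max c^T x s.t. A x <= b, x >= 0' is:
  Dual:  min b^T y  s.t.  A^T y >= c,  y >= 0.

So the dual LP is:
  minimize  11y1 + 9y2 + 42y3
  subject to:
    y1 + 4y3 >= 2
    y2 + y3 >= 4
    y1, y2, y3 >= 0

Solving the primal: x* = (8.25, 9).
  primal value c^T x* = 52.5.
Solving the dual: y* = (0, 3.5, 0.5).
  dual value b^T y* = 52.5.
Strong duality: c^T x* = b^T y*. Confirmed.

52.5


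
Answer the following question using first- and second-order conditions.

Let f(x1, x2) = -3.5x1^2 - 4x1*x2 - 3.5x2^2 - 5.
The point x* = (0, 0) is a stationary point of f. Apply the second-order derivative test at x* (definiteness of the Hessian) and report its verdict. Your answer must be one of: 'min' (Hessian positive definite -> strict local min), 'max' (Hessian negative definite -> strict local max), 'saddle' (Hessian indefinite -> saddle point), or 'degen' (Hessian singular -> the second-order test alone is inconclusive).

Compute the Hessian H = grad^2 f:
  H = [[-7, -4], [-4, -7]]
Verify stationarity: grad f(x*) = H x* + g = (0, 0).
Eigenvalues of H: -11, -3.
Both eigenvalues < 0, so H is negative definite -> x* is a strict local max.

max


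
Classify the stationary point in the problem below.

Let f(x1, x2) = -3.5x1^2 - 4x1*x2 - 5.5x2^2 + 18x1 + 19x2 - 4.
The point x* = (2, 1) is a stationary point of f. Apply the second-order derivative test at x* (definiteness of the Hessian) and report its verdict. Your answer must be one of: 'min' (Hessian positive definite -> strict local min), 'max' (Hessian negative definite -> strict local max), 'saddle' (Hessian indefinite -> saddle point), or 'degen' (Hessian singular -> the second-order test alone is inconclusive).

Compute the Hessian H = grad^2 f:
  H = [[-7, -4], [-4, -11]]
Verify stationarity: grad f(x*) = H x* + g = (0, 0).
Eigenvalues of H: -13.4721, -4.5279.
Both eigenvalues < 0, so H is negative definite -> x* is a strict local max.

max


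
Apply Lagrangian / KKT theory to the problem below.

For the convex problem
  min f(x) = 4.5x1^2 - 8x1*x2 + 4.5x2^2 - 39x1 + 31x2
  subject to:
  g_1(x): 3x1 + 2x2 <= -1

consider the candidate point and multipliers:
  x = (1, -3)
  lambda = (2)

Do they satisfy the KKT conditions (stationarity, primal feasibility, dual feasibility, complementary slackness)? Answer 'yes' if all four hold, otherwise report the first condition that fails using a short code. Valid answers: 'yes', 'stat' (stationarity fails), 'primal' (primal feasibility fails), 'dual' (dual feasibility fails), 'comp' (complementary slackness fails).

Gradient of f: grad f(x) = Q x + c = (-6, -4)
Constraint values g_i(x) = a_i^T x - b_i:
  g_1((1, -3)) = -2
Stationarity residual: grad f(x) + sum_i lambda_i a_i = (0, 0)
  -> stationarity OK
Primal feasibility (all g_i <= 0): OK
Dual feasibility (all lambda_i >= 0): OK
Complementary slackness (lambda_i * g_i(x) = 0 for all i): FAILS

Verdict: the first failing condition is complementary_slackness -> comp.

comp


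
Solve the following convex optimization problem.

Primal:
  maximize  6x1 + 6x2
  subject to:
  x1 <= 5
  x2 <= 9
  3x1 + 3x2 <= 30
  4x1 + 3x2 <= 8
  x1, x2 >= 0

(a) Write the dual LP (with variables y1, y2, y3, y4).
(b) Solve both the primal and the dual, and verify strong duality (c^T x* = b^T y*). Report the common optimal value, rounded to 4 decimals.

The standard primal-dual pair for 'max c^T x s.t. A x <= b, x >= 0' is:
  Dual:  min b^T y  s.t.  A^T y >= c,  y >= 0.

So the dual LP is:
  minimize  5y1 + 9y2 + 30y3 + 8y4
  subject to:
    y1 + 3y3 + 4y4 >= 6
    y2 + 3y3 + 3y4 >= 6
    y1, y2, y3, y4 >= 0

Solving the primal: x* = (0, 2.6667).
  primal value c^T x* = 16.
Solving the dual: y* = (0, 0, 0, 2).
  dual value b^T y* = 16.
Strong duality: c^T x* = b^T y*. Confirmed.

16


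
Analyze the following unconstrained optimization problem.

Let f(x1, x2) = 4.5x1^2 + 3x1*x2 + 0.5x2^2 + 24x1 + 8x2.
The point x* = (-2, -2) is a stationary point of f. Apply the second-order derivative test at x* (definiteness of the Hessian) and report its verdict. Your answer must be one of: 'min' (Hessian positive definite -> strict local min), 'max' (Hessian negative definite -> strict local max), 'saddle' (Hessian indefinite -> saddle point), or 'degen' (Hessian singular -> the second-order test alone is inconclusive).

Compute the Hessian H = grad^2 f:
  H = [[9, 3], [3, 1]]
Verify stationarity: grad f(x*) = H x* + g = (0, 0).
Eigenvalues of H: 0, 10.
H has a zero eigenvalue (singular; positive semidefinite but not definite), so H is neither positive definite, negative definite, nor indefinite. The second-order test alone is inconclusive -> degen.
(Indeed, f is constant along the null direction of H through x*, so x* is not a strict local extremum.)

degen


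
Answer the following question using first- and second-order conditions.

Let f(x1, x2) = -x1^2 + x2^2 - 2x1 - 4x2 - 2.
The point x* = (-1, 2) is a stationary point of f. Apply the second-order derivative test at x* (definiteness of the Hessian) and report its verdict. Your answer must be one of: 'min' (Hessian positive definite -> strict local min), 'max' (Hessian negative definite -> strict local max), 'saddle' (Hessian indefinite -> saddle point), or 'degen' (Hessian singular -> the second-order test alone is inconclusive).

Compute the Hessian H = grad^2 f:
  H = [[-2, 0], [0, 2]]
Verify stationarity: grad f(x*) = H x* + g = (0, 0).
Eigenvalues of H: -2, 2.
Eigenvalues have mixed signs, so H is indefinite -> x* is a saddle point.

saddle


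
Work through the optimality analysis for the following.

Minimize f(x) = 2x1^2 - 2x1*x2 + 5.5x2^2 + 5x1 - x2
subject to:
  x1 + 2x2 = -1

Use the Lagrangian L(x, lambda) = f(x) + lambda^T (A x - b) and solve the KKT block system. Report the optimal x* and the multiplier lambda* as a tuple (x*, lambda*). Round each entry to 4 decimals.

Form the Lagrangian:
  L(x, lambda) = (1/2) x^T Q x + c^T x + lambda^T (A x - b)
Stationarity (grad_x L = 0): Q x + c + A^T lambda = 0.
Primal feasibility: A x = b.

This gives the KKT block system:
  [ Q   A^T ] [ x     ]   [-c ]
  [ A    0  ] [ lambda ] = [ b ]

Solving the linear system:
  x*      = (-1.0571, 0.0286)
  lambda* = (-0.7143)
  f(x*)   = -3.0143

x* = (-1.0571, 0.0286), lambda* = (-0.7143)


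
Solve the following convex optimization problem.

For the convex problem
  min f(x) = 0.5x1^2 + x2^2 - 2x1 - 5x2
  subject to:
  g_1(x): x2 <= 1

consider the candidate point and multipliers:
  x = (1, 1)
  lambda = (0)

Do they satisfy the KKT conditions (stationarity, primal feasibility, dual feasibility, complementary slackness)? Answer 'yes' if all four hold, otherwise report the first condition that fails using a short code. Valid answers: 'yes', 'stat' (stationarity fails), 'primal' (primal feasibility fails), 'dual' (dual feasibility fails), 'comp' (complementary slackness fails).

Gradient of f: grad f(x) = Q x + c = (-1, -3)
Constraint values g_i(x) = a_i^T x - b_i:
  g_1((1, 1)) = 0
Stationarity residual: grad f(x) + sum_i lambda_i a_i = (-1, -3)
  -> stationarity FAILS
Primal feasibility (all g_i <= 0): OK
Dual feasibility (all lambda_i >= 0): OK
Complementary slackness (lambda_i * g_i(x) = 0 for all i): OK

Verdict: the first failing condition is stationarity -> stat.

stat


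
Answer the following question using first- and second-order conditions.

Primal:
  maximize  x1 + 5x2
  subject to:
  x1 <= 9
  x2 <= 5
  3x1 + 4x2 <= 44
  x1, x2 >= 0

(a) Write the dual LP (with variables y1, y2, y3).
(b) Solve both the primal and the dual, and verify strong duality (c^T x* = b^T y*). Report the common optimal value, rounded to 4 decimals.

The standard primal-dual pair for 'max c^T x s.t. A x <= b, x >= 0' is:
  Dual:  min b^T y  s.t.  A^T y >= c,  y >= 0.

So the dual LP is:
  minimize  9y1 + 5y2 + 44y3
  subject to:
    y1 + 3y3 >= 1
    y2 + 4y3 >= 5
    y1, y2, y3 >= 0

Solving the primal: x* = (8, 5).
  primal value c^T x* = 33.
Solving the dual: y* = (0, 3.6667, 0.3333).
  dual value b^T y* = 33.
Strong duality: c^T x* = b^T y*. Confirmed.

33


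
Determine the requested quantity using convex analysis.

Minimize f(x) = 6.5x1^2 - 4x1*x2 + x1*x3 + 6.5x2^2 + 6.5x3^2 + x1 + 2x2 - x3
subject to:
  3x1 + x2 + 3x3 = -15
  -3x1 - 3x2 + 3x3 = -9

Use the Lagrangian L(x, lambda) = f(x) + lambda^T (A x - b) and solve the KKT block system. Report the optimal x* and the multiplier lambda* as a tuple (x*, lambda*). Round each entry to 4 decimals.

Form the Lagrangian:
  L(x, lambda) = (1/2) x^T Q x + c^T x + lambda^T (A x - b)
Stationarity (grad_x L = 0): Q x + c + A^T lambda = 0.
Primal feasibility: A x = b.

This gives the KKT block system:
  [ Q   A^T ] [ x     ]   [-c ]
  [ A    0  ] [ lambda ] = [ b ]

Solving the linear system:
  x*      = (-1.0354, 0.0531, -3.9823)
  lambda* = (11.7434, 6.1917)
  f(x*)   = 117.4646

x* = (-1.0354, 0.0531, -3.9823), lambda* = (11.7434, 6.1917)


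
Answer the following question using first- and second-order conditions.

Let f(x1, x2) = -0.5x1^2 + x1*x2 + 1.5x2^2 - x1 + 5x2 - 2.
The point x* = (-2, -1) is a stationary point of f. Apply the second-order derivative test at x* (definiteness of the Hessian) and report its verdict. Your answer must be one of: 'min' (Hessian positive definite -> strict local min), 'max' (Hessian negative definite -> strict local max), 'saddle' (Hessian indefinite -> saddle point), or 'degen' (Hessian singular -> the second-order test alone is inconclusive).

Compute the Hessian H = grad^2 f:
  H = [[-1, 1], [1, 3]]
Verify stationarity: grad f(x*) = H x* + g = (0, 0).
Eigenvalues of H: -1.2361, 3.2361.
Eigenvalues have mixed signs, so H is indefinite -> x* is a saddle point.

saddle


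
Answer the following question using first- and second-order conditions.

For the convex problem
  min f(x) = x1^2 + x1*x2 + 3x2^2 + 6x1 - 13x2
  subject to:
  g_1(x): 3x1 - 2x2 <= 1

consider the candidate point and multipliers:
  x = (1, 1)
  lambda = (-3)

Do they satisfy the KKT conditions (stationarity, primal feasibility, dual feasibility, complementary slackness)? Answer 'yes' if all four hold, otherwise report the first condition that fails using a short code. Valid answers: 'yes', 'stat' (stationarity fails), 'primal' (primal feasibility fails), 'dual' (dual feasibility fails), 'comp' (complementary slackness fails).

Gradient of f: grad f(x) = Q x + c = (9, -6)
Constraint values g_i(x) = a_i^T x - b_i:
  g_1((1, 1)) = 0
Stationarity residual: grad f(x) + sum_i lambda_i a_i = (0, 0)
  -> stationarity OK
Primal feasibility (all g_i <= 0): OK
Dual feasibility (all lambda_i >= 0): FAILS
Complementary slackness (lambda_i * g_i(x) = 0 for all i): OK

Verdict: the first failing condition is dual_feasibility -> dual.

dual


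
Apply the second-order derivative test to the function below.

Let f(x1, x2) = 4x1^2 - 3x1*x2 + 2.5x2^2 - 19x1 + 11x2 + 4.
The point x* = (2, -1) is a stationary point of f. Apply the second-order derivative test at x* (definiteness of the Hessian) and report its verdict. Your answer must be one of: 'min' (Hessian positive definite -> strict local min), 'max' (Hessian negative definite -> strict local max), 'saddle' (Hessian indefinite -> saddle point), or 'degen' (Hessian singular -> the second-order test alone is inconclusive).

Compute the Hessian H = grad^2 f:
  H = [[8, -3], [-3, 5]]
Verify stationarity: grad f(x*) = H x* + g = (0, 0).
Eigenvalues of H: 3.1459, 9.8541.
Both eigenvalues > 0, so H is positive definite -> x* is a strict local min.

min


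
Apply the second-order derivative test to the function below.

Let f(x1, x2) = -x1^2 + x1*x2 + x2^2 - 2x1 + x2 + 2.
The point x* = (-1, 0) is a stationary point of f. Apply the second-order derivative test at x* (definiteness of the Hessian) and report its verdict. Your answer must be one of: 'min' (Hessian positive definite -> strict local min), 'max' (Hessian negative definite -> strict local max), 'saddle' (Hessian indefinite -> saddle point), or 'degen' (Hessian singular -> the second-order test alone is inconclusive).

Compute the Hessian H = grad^2 f:
  H = [[-2, 1], [1, 2]]
Verify stationarity: grad f(x*) = H x* + g = (0, 0).
Eigenvalues of H: -2.2361, 2.2361.
Eigenvalues have mixed signs, so H is indefinite -> x* is a saddle point.

saddle


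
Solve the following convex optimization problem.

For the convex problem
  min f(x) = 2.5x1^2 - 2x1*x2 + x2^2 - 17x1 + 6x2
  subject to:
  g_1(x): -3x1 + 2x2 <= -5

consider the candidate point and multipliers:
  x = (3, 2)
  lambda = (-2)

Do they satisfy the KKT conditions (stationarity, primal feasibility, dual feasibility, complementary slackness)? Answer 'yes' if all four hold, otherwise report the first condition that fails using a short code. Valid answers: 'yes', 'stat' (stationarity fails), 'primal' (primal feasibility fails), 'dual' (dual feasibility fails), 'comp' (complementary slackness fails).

Gradient of f: grad f(x) = Q x + c = (-6, 4)
Constraint values g_i(x) = a_i^T x - b_i:
  g_1((3, 2)) = 0
Stationarity residual: grad f(x) + sum_i lambda_i a_i = (0, 0)
  -> stationarity OK
Primal feasibility (all g_i <= 0): OK
Dual feasibility (all lambda_i >= 0): FAILS
Complementary slackness (lambda_i * g_i(x) = 0 for all i): OK

Verdict: the first failing condition is dual_feasibility -> dual.

dual


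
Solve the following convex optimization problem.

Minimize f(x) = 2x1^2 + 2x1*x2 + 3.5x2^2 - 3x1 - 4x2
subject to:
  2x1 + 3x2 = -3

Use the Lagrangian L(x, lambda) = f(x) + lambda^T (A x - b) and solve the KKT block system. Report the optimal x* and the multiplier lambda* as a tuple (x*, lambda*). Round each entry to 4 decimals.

Form the Lagrangian:
  L(x, lambda) = (1/2) x^T Q x + c^T x + lambda^T (A x - b)
Stationarity (grad_x L = 0): Q x + c + A^T lambda = 0.
Primal feasibility: A x = b.

This gives the KKT block system:
  [ Q   A^T ] [ x     ]   [-c ]
  [ A    0  ] [ lambda ] = [ b ]

Solving the linear system:
  x*      = (-0.525, -0.65)
  lambda* = (3.2)
  f(x*)   = 6.8875

x* = (-0.525, -0.65), lambda* = (3.2)


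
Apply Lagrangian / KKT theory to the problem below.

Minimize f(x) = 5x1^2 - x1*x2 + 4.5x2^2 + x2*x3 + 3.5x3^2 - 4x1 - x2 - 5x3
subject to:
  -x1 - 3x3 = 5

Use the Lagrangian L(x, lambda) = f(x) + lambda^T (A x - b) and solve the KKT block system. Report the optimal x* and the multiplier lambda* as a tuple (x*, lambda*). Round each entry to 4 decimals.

Form the Lagrangian:
  L(x, lambda) = (1/2) x^T Q x + c^T x + lambda^T (A x - b)
Stationarity (grad_x L = 0): Q x + c + A^T lambda = 0.
Primal feasibility: A x = b.

This gives the KKT block system:
  [ Q   A^T ] [ x     ]   [-c ]
  [ A    0  ] [ lambda ] = [ b ]

Solving the linear system:
  x*      = (-0.1097, 0.28, -1.6301)
  lambda* = (-5.3769)
  f(x*)   = 17.5968

x* = (-0.1097, 0.28, -1.6301), lambda* = (-5.3769)


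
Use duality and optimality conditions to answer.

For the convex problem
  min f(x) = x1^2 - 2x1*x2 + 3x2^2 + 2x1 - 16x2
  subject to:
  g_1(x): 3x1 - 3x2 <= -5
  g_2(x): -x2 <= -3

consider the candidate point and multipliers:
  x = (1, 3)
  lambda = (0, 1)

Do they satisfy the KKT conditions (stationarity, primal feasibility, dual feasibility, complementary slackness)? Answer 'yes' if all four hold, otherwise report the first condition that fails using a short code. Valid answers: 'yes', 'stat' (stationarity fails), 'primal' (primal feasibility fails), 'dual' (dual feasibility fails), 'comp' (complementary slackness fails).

Gradient of f: grad f(x) = Q x + c = (-2, 0)
Constraint values g_i(x) = a_i^T x - b_i:
  g_1((1, 3)) = -1
  g_2((1, 3)) = 0
Stationarity residual: grad f(x) + sum_i lambda_i a_i = (-2, -1)
  -> stationarity FAILS
Primal feasibility (all g_i <= 0): OK
Dual feasibility (all lambda_i >= 0): OK
Complementary slackness (lambda_i * g_i(x) = 0 for all i): OK

Verdict: the first failing condition is stationarity -> stat.

stat


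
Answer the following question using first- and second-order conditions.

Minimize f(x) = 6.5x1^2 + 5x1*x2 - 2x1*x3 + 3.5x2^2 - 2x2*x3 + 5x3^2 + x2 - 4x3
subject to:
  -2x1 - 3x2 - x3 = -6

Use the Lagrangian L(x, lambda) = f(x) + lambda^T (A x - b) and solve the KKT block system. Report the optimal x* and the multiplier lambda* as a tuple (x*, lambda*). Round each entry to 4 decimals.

Form the Lagrangian:
  L(x, lambda) = (1/2) x^T Q x + c^T x + lambda^T (A x - b)
Stationarity (grad_x L = 0): Q x + c + A^T lambda = 0.
Primal feasibility: A x = b.

This gives the KKT block system:
  [ Q   A^T ] [ x     ]   [-c ]
  [ A    0  ] [ lambda ] = [ b ]

Solving the linear system:
  x*      = (0.0889, 1.5811, 1.0791)
  lambda* = (3.4512)
  f(x*)   = 8.9858

x* = (0.0889, 1.5811, 1.0791), lambda* = (3.4512)


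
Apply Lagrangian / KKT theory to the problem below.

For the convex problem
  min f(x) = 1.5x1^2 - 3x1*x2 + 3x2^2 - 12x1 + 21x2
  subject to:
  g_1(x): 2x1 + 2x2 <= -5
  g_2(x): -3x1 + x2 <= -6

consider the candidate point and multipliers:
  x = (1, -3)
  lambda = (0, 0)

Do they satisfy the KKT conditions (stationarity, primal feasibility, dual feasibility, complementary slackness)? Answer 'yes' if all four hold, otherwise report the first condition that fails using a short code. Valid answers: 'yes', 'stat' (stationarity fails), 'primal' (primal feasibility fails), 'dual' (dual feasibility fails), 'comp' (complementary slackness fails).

Gradient of f: grad f(x) = Q x + c = (0, 0)
Constraint values g_i(x) = a_i^T x - b_i:
  g_1((1, -3)) = 1
  g_2((1, -3)) = 0
Stationarity residual: grad f(x) + sum_i lambda_i a_i = (0, 0)
  -> stationarity OK
Primal feasibility (all g_i <= 0): FAILS
Dual feasibility (all lambda_i >= 0): OK
Complementary slackness (lambda_i * g_i(x) = 0 for all i): OK

Verdict: the first failing condition is primal_feasibility -> primal.

primal


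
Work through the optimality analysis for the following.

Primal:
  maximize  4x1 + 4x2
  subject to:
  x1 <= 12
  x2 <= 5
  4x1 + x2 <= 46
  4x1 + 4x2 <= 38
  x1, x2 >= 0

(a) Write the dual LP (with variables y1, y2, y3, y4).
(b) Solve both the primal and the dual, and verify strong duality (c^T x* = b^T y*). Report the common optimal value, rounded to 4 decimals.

The standard primal-dual pair for 'max c^T x s.t. A x <= b, x >= 0' is:
  Dual:  min b^T y  s.t.  A^T y >= c,  y >= 0.

So the dual LP is:
  minimize  12y1 + 5y2 + 46y3 + 38y4
  subject to:
    y1 + 4y3 + 4y4 >= 4
    y2 + y3 + 4y4 >= 4
    y1, y2, y3, y4 >= 0

Solving the primal: x* = (9.5, 0).
  primal value c^T x* = 38.
Solving the dual: y* = (0, 0, 0, 1).
  dual value b^T y* = 38.
Strong duality: c^T x* = b^T y*. Confirmed.

38


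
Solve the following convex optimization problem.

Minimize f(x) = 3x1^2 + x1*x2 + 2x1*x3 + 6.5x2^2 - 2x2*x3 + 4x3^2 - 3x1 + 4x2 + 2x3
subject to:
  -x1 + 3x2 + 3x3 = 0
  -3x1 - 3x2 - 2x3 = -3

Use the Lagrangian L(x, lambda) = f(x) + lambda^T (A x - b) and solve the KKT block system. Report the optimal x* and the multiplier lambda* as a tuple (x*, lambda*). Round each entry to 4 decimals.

Form the Lagrangian:
  L(x, lambda) = (1/2) x^T Q x + c^T x + lambda^T (A x - b)
Stationarity (grad_x L = 0): Q x + c + A^T lambda = 0.
Primal feasibility: A x = b.

This gives the KKT block system:
  [ Q   A^T ] [ x     ]   [-c ]
  [ A    0  ] [ lambda ] = [ b ]

Solving the linear system:
  x*      = (0.7914, 0.0981, 0.1657)
  lambda* = (-0.8892, 1.0225)
  f(x*)   = 0.7084

x* = (0.7914, 0.0981, 0.1657), lambda* = (-0.8892, 1.0225)


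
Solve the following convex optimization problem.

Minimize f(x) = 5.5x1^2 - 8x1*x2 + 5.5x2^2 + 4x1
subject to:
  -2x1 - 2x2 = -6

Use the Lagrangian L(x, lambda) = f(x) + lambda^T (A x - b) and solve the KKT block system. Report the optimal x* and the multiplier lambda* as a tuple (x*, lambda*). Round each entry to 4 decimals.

Form the Lagrangian:
  L(x, lambda) = (1/2) x^T Q x + c^T x + lambda^T (A x - b)
Stationarity (grad_x L = 0): Q x + c + A^T lambda = 0.
Primal feasibility: A x = b.

This gives the KKT block system:
  [ Q   A^T ] [ x     ]   [-c ]
  [ A    0  ] [ lambda ] = [ b ]

Solving the linear system:
  x*      = (1.3947, 1.6053)
  lambda* = (3.25)
  f(x*)   = 12.5395

x* = (1.3947, 1.6053), lambda* = (3.25)


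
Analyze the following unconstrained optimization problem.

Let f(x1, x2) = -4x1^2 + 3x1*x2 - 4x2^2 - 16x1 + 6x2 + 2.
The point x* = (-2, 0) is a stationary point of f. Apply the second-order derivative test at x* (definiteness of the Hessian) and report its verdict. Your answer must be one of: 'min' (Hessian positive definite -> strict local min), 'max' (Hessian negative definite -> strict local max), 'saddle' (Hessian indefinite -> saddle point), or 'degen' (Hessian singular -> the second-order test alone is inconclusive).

Compute the Hessian H = grad^2 f:
  H = [[-8, 3], [3, -8]]
Verify stationarity: grad f(x*) = H x* + g = (0, 0).
Eigenvalues of H: -11, -5.
Both eigenvalues < 0, so H is negative definite -> x* is a strict local max.

max


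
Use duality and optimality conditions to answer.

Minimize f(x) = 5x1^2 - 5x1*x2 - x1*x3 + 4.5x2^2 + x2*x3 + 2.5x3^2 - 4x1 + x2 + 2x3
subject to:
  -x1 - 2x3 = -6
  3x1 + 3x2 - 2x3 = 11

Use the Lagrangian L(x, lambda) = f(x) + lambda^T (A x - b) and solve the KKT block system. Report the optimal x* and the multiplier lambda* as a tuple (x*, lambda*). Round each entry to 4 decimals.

Form the Lagrangian:
  L(x, lambda) = (1/2) x^T Q x + c^T x + lambda^T (A x - b)
Stationarity (grad_x L = 0): Q x + c + A^T lambda = 0.
Primal feasibility: A x = b.

This gives the KKT block system:
  [ Q   A^T ] [ x     ]   [-c ]
  [ A    0  ] [ lambda ] = [ b ]

Solving the linear system:
  x*      = (2.7961, 1.9385, 1.6019)
  lambda* = (6.5987, -2.0227)
  f(x*)   = 27.8997

x* = (2.7961, 1.9385, 1.6019), lambda* = (6.5987, -2.0227)


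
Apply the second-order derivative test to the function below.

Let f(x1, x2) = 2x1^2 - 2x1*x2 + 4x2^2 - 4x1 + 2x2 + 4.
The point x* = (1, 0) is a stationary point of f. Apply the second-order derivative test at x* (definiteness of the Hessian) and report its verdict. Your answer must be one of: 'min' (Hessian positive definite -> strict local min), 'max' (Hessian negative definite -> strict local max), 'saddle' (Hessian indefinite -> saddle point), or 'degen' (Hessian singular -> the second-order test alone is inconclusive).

Compute the Hessian H = grad^2 f:
  H = [[4, -2], [-2, 8]]
Verify stationarity: grad f(x*) = H x* + g = (0, 0).
Eigenvalues of H: 3.1716, 8.8284.
Both eigenvalues > 0, so H is positive definite -> x* is a strict local min.

min


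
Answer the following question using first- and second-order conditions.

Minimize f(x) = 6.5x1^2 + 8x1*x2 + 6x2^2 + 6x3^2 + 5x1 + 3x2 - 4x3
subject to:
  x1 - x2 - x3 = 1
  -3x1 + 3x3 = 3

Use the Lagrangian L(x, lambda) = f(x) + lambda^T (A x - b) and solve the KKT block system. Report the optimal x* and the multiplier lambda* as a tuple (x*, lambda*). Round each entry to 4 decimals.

Form the Lagrangian:
  L(x, lambda) = (1/2) x^T Q x + c^T x + lambda^T (A x - b)
Stationarity (grad_x L = 0): Q x + c + A^T lambda = 0.
Primal feasibility: A x = b.

This gives the KKT block system:
  [ Q   A^T ] [ x     ]   [-c ]
  [ A    0  ] [ lambda ] = [ b ]

Solving the linear system:
  x*      = (0.12, -2, 1.12)
  lambda* = (-20.04, -9.8267)
  f(x*)   = 19.82

x* = (0.12, -2, 1.12), lambda* = (-20.04, -9.8267)


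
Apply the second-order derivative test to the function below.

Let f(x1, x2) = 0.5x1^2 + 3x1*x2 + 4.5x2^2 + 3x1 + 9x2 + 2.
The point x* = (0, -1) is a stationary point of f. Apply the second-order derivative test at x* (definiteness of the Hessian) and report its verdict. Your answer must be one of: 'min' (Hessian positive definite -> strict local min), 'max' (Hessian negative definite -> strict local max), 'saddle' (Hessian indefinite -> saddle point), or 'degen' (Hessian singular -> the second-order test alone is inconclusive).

Compute the Hessian H = grad^2 f:
  H = [[1, 3], [3, 9]]
Verify stationarity: grad f(x*) = H x* + g = (0, 0).
Eigenvalues of H: 0, 10.
H has a zero eigenvalue (singular; positive semidefinite but not definite), so H is neither positive definite, negative definite, nor indefinite. The second-order test alone is inconclusive -> degen.
(Indeed, f is constant along the null direction of H through x*, so x* is not a strict local extremum.)

degen


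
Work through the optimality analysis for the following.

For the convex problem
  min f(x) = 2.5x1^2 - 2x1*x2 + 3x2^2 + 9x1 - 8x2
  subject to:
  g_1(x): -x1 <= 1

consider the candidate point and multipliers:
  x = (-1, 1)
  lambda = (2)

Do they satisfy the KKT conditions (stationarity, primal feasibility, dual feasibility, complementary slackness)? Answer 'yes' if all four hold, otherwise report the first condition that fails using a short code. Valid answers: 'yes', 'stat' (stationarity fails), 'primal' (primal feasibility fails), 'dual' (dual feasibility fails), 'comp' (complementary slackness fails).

Gradient of f: grad f(x) = Q x + c = (2, 0)
Constraint values g_i(x) = a_i^T x - b_i:
  g_1((-1, 1)) = 0
Stationarity residual: grad f(x) + sum_i lambda_i a_i = (0, 0)
  -> stationarity OK
Primal feasibility (all g_i <= 0): OK
Dual feasibility (all lambda_i >= 0): OK
Complementary slackness (lambda_i * g_i(x) = 0 for all i): OK

Verdict: yes, KKT holds.

yes


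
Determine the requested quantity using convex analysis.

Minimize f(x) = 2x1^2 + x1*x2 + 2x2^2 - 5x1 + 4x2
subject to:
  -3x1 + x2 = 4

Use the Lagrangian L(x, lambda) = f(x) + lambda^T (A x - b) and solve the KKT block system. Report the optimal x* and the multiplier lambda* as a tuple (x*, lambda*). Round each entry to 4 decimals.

Form the Lagrangian:
  L(x, lambda) = (1/2) x^T Q x + c^T x + lambda^T (A x - b)
Stationarity (grad_x L = 0): Q x + c + A^T lambda = 0.
Primal feasibility: A x = b.

This gives the KKT block system:
  [ Q   A^T ] [ x     ]   [-c ]
  [ A    0  ] [ lambda ] = [ b ]

Solving the linear system:
  x*      = (-1.2826, 0.1522)
  lambda* = (-3.3261)
  f(x*)   = 10.163

x* = (-1.2826, 0.1522), lambda* = (-3.3261)


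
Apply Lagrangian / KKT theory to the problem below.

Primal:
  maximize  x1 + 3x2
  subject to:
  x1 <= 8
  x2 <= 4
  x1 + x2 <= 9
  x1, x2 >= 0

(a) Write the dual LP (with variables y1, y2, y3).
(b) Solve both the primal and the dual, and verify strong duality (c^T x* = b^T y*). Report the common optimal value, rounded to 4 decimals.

The standard primal-dual pair for 'max c^T x s.t. A x <= b, x >= 0' is:
  Dual:  min b^T y  s.t.  A^T y >= c,  y >= 0.

So the dual LP is:
  minimize  8y1 + 4y2 + 9y3
  subject to:
    y1 + y3 >= 1
    y2 + y3 >= 3
    y1, y2, y3 >= 0

Solving the primal: x* = (5, 4).
  primal value c^T x* = 17.
Solving the dual: y* = (0, 2, 1).
  dual value b^T y* = 17.
Strong duality: c^T x* = b^T y*. Confirmed.

17


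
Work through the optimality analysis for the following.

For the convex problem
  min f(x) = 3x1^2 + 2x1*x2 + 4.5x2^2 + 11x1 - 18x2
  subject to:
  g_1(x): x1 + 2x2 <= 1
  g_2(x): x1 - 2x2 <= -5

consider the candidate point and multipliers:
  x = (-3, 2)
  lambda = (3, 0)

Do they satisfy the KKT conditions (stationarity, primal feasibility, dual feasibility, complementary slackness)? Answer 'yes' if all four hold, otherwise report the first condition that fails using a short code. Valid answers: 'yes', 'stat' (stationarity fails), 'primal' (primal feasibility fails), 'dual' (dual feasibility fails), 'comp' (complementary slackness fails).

Gradient of f: grad f(x) = Q x + c = (-3, -6)
Constraint values g_i(x) = a_i^T x - b_i:
  g_1((-3, 2)) = 0
  g_2((-3, 2)) = -2
Stationarity residual: grad f(x) + sum_i lambda_i a_i = (0, 0)
  -> stationarity OK
Primal feasibility (all g_i <= 0): OK
Dual feasibility (all lambda_i >= 0): OK
Complementary slackness (lambda_i * g_i(x) = 0 for all i): OK

Verdict: yes, KKT holds.

yes


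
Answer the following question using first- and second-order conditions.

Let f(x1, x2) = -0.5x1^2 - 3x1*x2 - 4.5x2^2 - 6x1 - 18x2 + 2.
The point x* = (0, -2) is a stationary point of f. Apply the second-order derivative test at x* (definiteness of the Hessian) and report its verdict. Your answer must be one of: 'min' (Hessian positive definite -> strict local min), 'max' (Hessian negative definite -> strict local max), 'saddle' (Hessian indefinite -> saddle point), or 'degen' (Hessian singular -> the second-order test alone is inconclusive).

Compute the Hessian H = grad^2 f:
  H = [[-1, -3], [-3, -9]]
Verify stationarity: grad f(x*) = H x* + g = (0, 0).
Eigenvalues of H: -10, 0.
H has a zero eigenvalue (singular; negative semidefinite but not definite), so H is neither positive definite, negative definite, nor indefinite. The second-order test alone is inconclusive -> degen.
(Indeed, f is constant along the null direction of H through x*, so x* is not a strict local extremum.)

degen


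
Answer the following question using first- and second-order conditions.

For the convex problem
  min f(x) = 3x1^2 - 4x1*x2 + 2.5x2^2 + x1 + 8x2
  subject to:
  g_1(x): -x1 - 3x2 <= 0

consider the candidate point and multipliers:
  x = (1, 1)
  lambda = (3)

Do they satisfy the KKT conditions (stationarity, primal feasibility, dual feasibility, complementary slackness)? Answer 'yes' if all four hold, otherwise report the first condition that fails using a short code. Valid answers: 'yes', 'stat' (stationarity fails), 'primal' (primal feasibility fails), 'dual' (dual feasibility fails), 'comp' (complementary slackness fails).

Gradient of f: grad f(x) = Q x + c = (3, 9)
Constraint values g_i(x) = a_i^T x - b_i:
  g_1((1, 1)) = -4
Stationarity residual: grad f(x) + sum_i lambda_i a_i = (0, 0)
  -> stationarity OK
Primal feasibility (all g_i <= 0): OK
Dual feasibility (all lambda_i >= 0): OK
Complementary slackness (lambda_i * g_i(x) = 0 for all i): FAILS

Verdict: the first failing condition is complementary_slackness -> comp.

comp


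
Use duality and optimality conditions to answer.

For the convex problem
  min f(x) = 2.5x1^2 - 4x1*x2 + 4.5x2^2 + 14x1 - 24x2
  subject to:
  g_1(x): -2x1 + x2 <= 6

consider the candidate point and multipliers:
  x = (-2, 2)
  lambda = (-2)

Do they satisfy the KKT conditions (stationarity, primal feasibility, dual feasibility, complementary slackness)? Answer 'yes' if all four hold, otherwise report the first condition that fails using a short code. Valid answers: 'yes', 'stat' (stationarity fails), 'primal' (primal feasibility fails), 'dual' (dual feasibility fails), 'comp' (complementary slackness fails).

Gradient of f: grad f(x) = Q x + c = (-4, 2)
Constraint values g_i(x) = a_i^T x - b_i:
  g_1((-2, 2)) = 0
Stationarity residual: grad f(x) + sum_i lambda_i a_i = (0, 0)
  -> stationarity OK
Primal feasibility (all g_i <= 0): OK
Dual feasibility (all lambda_i >= 0): FAILS
Complementary slackness (lambda_i * g_i(x) = 0 for all i): OK

Verdict: the first failing condition is dual_feasibility -> dual.

dual


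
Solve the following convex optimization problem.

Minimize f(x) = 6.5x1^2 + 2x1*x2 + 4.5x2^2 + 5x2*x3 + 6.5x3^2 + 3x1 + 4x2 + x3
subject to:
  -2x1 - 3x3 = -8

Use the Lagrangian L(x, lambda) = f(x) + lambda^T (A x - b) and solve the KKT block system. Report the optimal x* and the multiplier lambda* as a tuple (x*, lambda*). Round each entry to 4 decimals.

Form the Lagrangian:
  L(x, lambda) = (1/2) x^T Q x + c^T x + lambda^T (A x - b)
Stationarity (grad_x L = 0): Q x + c + A^T lambda = 0.
Primal feasibility: A x = b.

This gives the KKT block system:
  [ Q   A^T ] [ x     ]   [-c ]
  [ A    0  ] [ lambda ] = [ b ]

Solving the linear system:
  x*      = (0.9801, -1.7807, 2.0133)
  lambda* = (6.0897)
  f(x*)   = 23.2741

x* = (0.9801, -1.7807, 2.0133), lambda* = (6.0897)


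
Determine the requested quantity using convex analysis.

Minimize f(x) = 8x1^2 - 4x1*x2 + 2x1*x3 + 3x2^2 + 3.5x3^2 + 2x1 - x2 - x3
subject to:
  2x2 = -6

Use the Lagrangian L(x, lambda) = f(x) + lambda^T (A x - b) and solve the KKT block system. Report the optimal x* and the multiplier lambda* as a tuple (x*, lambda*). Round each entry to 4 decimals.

Form the Lagrangian:
  L(x, lambda) = (1/2) x^T Q x + c^T x + lambda^T (A x - b)
Stationarity (grad_x L = 0): Q x + c + A^T lambda = 0.
Primal feasibility: A x = b.

This gives the KKT block system:
  [ Q   A^T ] [ x     ]   [-c ]
  [ A    0  ] [ lambda ] = [ b ]

Solving the linear system:
  x*      = (-0.9259, -3, 0.4074)
  lambda* = (7.6481)
  f(x*)   = 23.3148

x* = (-0.9259, -3, 0.4074), lambda* = (7.6481)


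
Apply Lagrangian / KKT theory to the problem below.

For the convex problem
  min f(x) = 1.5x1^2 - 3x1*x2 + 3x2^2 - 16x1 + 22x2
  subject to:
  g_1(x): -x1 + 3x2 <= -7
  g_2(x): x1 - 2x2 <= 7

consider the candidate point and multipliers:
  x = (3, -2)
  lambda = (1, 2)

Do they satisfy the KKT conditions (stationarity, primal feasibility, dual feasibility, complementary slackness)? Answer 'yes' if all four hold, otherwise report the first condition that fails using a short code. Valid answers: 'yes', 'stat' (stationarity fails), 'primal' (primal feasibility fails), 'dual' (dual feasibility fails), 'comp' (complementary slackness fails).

Gradient of f: grad f(x) = Q x + c = (-1, 1)
Constraint values g_i(x) = a_i^T x - b_i:
  g_1((3, -2)) = -2
  g_2((3, -2)) = 0
Stationarity residual: grad f(x) + sum_i lambda_i a_i = (0, 0)
  -> stationarity OK
Primal feasibility (all g_i <= 0): OK
Dual feasibility (all lambda_i >= 0): OK
Complementary slackness (lambda_i * g_i(x) = 0 for all i): FAILS

Verdict: the first failing condition is complementary_slackness -> comp.

comp
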